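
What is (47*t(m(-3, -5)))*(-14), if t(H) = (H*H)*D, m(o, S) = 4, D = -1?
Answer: 10528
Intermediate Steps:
t(H) = -H² (t(H) = (H*H)*(-1) = H²*(-1) = -H²)
(47*t(m(-3, -5)))*(-14) = (47*(-1*4²))*(-14) = (47*(-1*16))*(-14) = (47*(-16))*(-14) = -752*(-14) = 10528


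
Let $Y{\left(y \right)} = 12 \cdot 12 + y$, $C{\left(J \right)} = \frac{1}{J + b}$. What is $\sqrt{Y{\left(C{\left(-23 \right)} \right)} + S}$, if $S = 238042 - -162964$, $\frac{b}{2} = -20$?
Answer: $\frac{\sqrt{176907143}}{21} \approx 633.36$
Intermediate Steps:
$b = -40$ ($b = 2 \left(-20\right) = -40$)
$C{\left(J \right)} = \frac{1}{-40 + J}$ ($C{\left(J \right)} = \frac{1}{J - 40} = \frac{1}{-40 + J}$)
$S = 401006$ ($S = 238042 + 162964 = 401006$)
$Y{\left(y \right)} = 144 + y$
$\sqrt{Y{\left(C{\left(-23 \right)} \right)} + S} = \sqrt{\left(144 + \frac{1}{-40 - 23}\right) + 401006} = \sqrt{\left(144 + \frac{1}{-63}\right) + 401006} = \sqrt{\left(144 - \frac{1}{63}\right) + 401006} = \sqrt{\frac{9071}{63} + 401006} = \sqrt{\frac{25272449}{63}} = \frac{\sqrt{176907143}}{21}$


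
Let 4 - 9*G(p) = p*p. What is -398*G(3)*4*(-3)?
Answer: -7960/3 ≈ -2653.3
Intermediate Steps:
G(p) = 4/9 - p**2/9 (G(p) = 4/9 - p*p/9 = 4/9 - p**2/9)
-398*G(3)*4*(-3) = -398*(4/9 - 1/9*3**2)*4*(-3) = -398*(4/9 - 1/9*9)*4*(-3) = -398*(4/9 - 1)*4*(-3) = -398*(-5/9*4)*(-3) = -(-7960)*(-3)/9 = -398*20/3 = -7960/3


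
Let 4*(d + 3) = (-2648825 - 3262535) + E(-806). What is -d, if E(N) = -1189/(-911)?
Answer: 5385258703/3644 ≈ 1.4778e+6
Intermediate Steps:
E(N) = 1189/911 (E(N) = -1189*(-1/911) = 1189/911)
d = -5385258703/3644 (d = -3 + ((-2648825 - 3262535) + 1189/911)/4 = -3 + (-5911360 + 1189/911)/4 = -3 + (1/4)*(-5385247771/911) = -3 - 5385247771/3644 = -5385258703/3644 ≈ -1.4778e+6)
-d = -1*(-5385258703/3644) = 5385258703/3644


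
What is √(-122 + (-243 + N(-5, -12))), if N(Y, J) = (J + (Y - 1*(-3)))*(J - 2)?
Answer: 13*I ≈ 13.0*I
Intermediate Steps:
N(Y, J) = (-2 + J)*(3 + J + Y) (N(Y, J) = (J + (Y + 3))*(-2 + J) = (J + (3 + Y))*(-2 + J) = (3 + J + Y)*(-2 + J) = (-2 + J)*(3 + J + Y))
√(-122 + (-243 + N(-5, -12))) = √(-122 + (-243 + (-6 - 12 + (-12)² - 2*(-5) - 12*(-5)))) = √(-122 + (-243 + (-6 - 12 + 144 + 10 + 60))) = √(-122 + (-243 + 196)) = √(-122 - 47) = √(-169) = 13*I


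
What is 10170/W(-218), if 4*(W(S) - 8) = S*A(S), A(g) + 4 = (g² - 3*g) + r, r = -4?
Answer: -10170/2625257 ≈ -0.0038739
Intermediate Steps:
A(g) = -8 + g² - 3*g (A(g) = -4 + ((g² - 3*g) - 4) = -4 + (-4 + g² - 3*g) = -8 + g² - 3*g)
W(S) = 8 + S*(-8 + S² - 3*S)/4 (W(S) = 8 + (S*(-8 + S² - 3*S))/4 = 8 + S*(-8 + S² - 3*S)/4)
10170/W(-218) = 10170/(8 - ¼*(-218)*(8 - 1*(-218)² + 3*(-218))) = 10170/(8 - ¼*(-218)*(8 - 1*47524 - 654)) = 10170/(8 - ¼*(-218)*(8 - 47524 - 654)) = 10170/(8 - ¼*(-218)*(-48170)) = 10170/(8 - 2625265) = 10170/(-2625257) = 10170*(-1/2625257) = -10170/2625257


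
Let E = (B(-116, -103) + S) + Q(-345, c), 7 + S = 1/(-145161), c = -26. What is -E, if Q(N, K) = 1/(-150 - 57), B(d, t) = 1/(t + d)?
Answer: 569456410/81241773 ≈ 7.0094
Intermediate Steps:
B(d, t) = 1/(d + t)
Q(N, K) = -1/207 (Q(N, K) = 1/(-207) = -1/207)
S = -1016128/145161 (S = -7 + 1/(-145161) = -7 - 1/145161 = -1016128/145161 ≈ -7.0000)
E = -569456410/81241773 (E = (1/(-116 - 103) - 1016128/145161) - 1/207 = (1/(-219) - 1016128/145161) - 1/207 = (-1/219 - 1016128/145161) - 1/207 = -74225731/10596753 - 1/207 = -569456410/81241773 ≈ -7.0094)
-E = -1*(-569456410/81241773) = 569456410/81241773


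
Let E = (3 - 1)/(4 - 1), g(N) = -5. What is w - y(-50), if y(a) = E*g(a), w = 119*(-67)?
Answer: -23909/3 ≈ -7969.7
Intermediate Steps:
E = ⅔ (E = 2/3 = 2*(⅓) = ⅔ ≈ 0.66667)
w = -7973
y(a) = -10/3 (y(a) = (⅔)*(-5) = -10/3)
w - y(-50) = -7973 - 1*(-10/3) = -7973 + 10/3 = -23909/3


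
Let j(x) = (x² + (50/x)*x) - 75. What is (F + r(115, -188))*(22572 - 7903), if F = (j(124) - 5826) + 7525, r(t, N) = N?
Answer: 247348678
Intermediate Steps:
j(x) = -25 + x² (j(x) = (x² + 50) - 75 = (50 + x²) - 75 = -25 + x²)
F = 17050 (F = ((-25 + 124²) - 5826) + 7525 = ((-25 + 15376) - 5826) + 7525 = (15351 - 5826) + 7525 = 9525 + 7525 = 17050)
(F + r(115, -188))*(22572 - 7903) = (17050 - 188)*(22572 - 7903) = 16862*14669 = 247348678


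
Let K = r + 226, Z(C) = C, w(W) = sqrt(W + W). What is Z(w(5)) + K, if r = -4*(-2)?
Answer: 234 + sqrt(10) ≈ 237.16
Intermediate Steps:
w(W) = sqrt(2)*sqrt(W) (w(W) = sqrt(2*W) = sqrt(2)*sqrt(W))
r = 8
K = 234 (K = 8 + 226 = 234)
Z(w(5)) + K = sqrt(2)*sqrt(5) + 234 = sqrt(10) + 234 = 234 + sqrt(10)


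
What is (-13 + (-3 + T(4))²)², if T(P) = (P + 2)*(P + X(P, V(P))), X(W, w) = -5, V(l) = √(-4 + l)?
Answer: 4624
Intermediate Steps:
T(P) = (-5 + P)*(2 + P) (T(P) = (P + 2)*(P - 5) = (2 + P)*(-5 + P) = (-5 + P)*(2 + P))
(-13 + (-3 + T(4))²)² = (-13 + (-3 + (-10 + 4² - 3*4))²)² = (-13 + (-3 + (-10 + 16 - 12))²)² = (-13 + (-3 - 6)²)² = (-13 + (-9)²)² = (-13 + 81)² = 68² = 4624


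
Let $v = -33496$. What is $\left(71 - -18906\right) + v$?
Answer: $-14519$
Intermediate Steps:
$\left(71 - -18906\right) + v = \left(71 - -18906\right) - 33496 = \left(71 + 18906\right) - 33496 = 18977 - 33496 = -14519$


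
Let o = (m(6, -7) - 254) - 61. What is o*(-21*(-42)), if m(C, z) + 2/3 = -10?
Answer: -287238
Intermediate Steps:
m(C, z) = -32/3 (m(C, z) = -⅔ - 10 = -32/3)
o = -977/3 (o = (-32/3 - 254) - 61 = -794/3 - 61 = -977/3 ≈ -325.67)
o*(-21*(-42)) = -(-6839)*(-42) = -977/3*882 = -287238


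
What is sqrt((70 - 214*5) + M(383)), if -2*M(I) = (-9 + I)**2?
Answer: 3*I*sqrt(7882) ≈ 266.34*I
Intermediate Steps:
M(I) = -(-9 + I)**2/2
sqrt((70 - 214*5) + M(383)) = sqrt((70 - 214*5) - (-9 + 383)**2/2) = sqrt((70 - 1070) - 1/2*374**2) = sqrt(-1000 - 1/2*139876) = sqrt(-1000 - 69938) = sqrt(-70938) = 3*I*sqrt(7882)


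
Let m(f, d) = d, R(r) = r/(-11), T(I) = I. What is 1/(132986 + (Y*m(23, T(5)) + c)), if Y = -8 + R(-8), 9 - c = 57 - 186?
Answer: 11/1463964 ≈ 7.5138e-6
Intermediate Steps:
R(r) = -r/11 (R(r) = r*(-1/11) = -r/11)
c = 138 (c = 9 - (57 - 186) = 9 - 1*(-129) = 9 + 129 = 138)
Y = -80/11 (Y = -8 - 1/11*(-8) = -8 + 8/11 = -80/11 ≈ -7.2727)
1/(132986 + (Y*m(23, T(5)) + c)) = 1/(132986 + (-80/11*5 + 138)) = 1/(132986 + (-400/11 + 138)) = 1/(132986 + 1118/11) = 1/(1463964/11) = 11/1463964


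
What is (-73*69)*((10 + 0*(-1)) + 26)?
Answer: -181332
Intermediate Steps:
(-73*69)*((10 + 0*(-1)) + 26) = -5037*((10 + 0) + 26) = -5037*(10 + 26) = -5037*36 = -181332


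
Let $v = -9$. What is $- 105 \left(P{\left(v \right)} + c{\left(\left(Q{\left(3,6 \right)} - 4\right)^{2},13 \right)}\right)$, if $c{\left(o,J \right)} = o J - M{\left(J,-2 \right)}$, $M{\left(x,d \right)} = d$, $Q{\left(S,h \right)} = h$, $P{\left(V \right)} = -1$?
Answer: $-5565$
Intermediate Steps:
$c{\left(o,J \right)} = 2 + J o$ ($c{\left(o,J \right)} = o J - -2 = J o + 2 = 2 + J o$)
$- 105 \left(P{\left(v \right)} + c{\left(\left(Q{\left(3,6 \right)} - 4\right)^{2},13 \right)}\right) = - 105 \left(-1 + \left(2 + 13 \left(6 - 4\right)^{2}\right)\right) = - 105 \left(-1 + \left(2 + 13 \cdot 2^{2}\right)\right) = - 105 \left(-1 + \left(2 + 13 \cdot 4\right)\right) = - 105 \left(-1 + \left(2 + 52\right)\right) = - 105 \left(-1 + 54\right) = \left(-105\right) 53 = -5565$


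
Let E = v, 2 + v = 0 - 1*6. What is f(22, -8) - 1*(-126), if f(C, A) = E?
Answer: 118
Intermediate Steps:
v = -8 (v = -2 + (0 - 1*6) = -2 + (0 - 6) = -2 - 6 = -8)
E = -8
f(C, A) = -8
f(22, -8) - 1*(-126) = -8 - 1*(-126) = -8 + 126 = 118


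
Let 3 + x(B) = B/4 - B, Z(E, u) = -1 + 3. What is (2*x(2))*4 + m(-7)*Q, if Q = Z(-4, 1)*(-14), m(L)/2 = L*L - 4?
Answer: -2556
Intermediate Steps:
Z(E, u) = 2
x(B) = -3 - 3*B/4 (x(B) = -3 + (B/4 - B) = -3 - 3*B/4)
m(L) = -8 + 2*L² (m(L) = 2*(L*L - 4) = 2*(L² - 4) = 2*(-4 + L²) = -8 + 2*L²)
Q = -28 (Q = 2*(-14) = -28)
(2*x(2))*4 + m(-7)*Q = (2*(-3 - ¾*2))*4 + (-8 + 2*(-7)²)*(-28) = (2*(-3 - 3/2))*4 + (-8 + 2*49)*(-28) = (2*(-9/2))*4 + (-8 + 98)*(-28) = -9*4 + 90*(-28) = -36 - 2520 = -2556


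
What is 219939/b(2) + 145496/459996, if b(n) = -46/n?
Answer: -25291928459/2644977 ≈ -9562.3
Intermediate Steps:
219939/b(2) + 145496/459996 = 219939/((-46/2)) + 145496/459996 = 219939/((-46*1/2)) + 145496*(1/459996) = 219939/(-23) + 36374/114999 = 219939*(-1/23) + 36374/114999 = -219939/23 + 36374/114999 = -25291928459/2644977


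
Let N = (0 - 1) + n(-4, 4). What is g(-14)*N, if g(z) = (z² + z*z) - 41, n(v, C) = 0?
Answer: -351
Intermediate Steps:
g(z) = -41 + 2*z² (g(z) = (z² + z²) - 41 = 2*z² - 41 = -41 + 2*z²)
N = -1 (N = (0 - 1) + 0 = -1 + 0 = -1)
g(-14)*N = (-41 + 2*(-14)²)*(-1) = (-41 + 2*196)*(-1) = (-41 + 392)*(-1) = 351*(-1) = -351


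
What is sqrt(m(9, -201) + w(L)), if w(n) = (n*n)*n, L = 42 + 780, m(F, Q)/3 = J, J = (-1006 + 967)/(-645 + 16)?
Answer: 3*sqrt(24415984142729)/629 ≈ 23567.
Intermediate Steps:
J = 39/629 (J = -39/(-629) = -39*(-1/629) = 39/629 ≈ 0.062003)
m(F, Q) = 117/629 (m(F, Q) = 3*(39/629) = 117/629)
L = 822
w(n) = n**3 (w(n) = n**2*n = n**3)
sqrt(m(9, -201) + w(L)) = sqrt(117/629 + 822**3) = sqrt(117/629 + 555412248) = sqrt(349354304109/629) = 3*sqrt(24415984142729)/629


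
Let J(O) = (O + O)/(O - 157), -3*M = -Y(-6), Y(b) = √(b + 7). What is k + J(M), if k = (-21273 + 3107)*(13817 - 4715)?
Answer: -38856529021/235 ≈ -1.6535e+8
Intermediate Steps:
Y(b) = √(7 + b)
M = ⅓ (M = -(-1)*√(7 - 6)/3 = -(-1)*√1/3 = -(-1)/3 = -⅓*(-1) = ⅓ ≈ 0.33333)
J(O) = 2*O/(-157 + O) (J(O) = (2*O)/(-157 + O) = 2*O/(-157 + O))
k = -165346932 (k = -18166*9102 = -165346932)
k + J(M) = -165346932 + 2*(⅓)/(-157 + ⅓) = -165346932 + 2*(⅓)/(-470/3) = -165346932 + 2*(⅓)*(-3/470) = -165346932 - 1/235 = -38856529021/235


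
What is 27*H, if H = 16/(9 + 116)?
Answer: 432/125 ≈ 3.4560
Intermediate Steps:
H = 16/125 ≈ 0.12800
27*H = 27*(16/125) = 432/125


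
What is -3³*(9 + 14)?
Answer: -621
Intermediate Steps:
-3³*(9 + 14) = -27*23 = -1*621 = -621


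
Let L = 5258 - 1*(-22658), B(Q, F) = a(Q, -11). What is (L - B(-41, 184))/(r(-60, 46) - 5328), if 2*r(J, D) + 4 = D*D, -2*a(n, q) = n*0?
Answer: -6979/1068 ≈ -6.5346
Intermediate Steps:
a(n, q) = 0 (a(n, q) = -n*0/2 = -½*0 = 0)
B(Q, F) = 0
L = 27916 (L = 5258 + 22658 = 27916)
r(J, D) = -2 + D²/2 (r(J, D) = -2 + (D*D)/2 = -2 + D²/2)
(L - B(-41, 184))/(r(-60, 46) - 5328) = (27916 - 1*0)/((-2 + (½)*46²) - 5328) = (27916 + 0)/((-2 + (½)*2116) - 5328) = 27916/((-2 + 1058) - 5328) = 27916/(1056 - 5328) = 27916/(-4272) = 27916*(-1/4272) = -6979/1068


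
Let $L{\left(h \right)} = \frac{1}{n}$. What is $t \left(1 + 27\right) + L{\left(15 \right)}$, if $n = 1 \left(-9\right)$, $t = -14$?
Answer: $- \frac{3529}{9} \approx -392.11$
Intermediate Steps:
$n = -9$
$L{\left(h \right)} = - \frac{1}{9}$ ($L{\left(h \right)} = \frac{1}{-9} = - \frac{1}{9}$)
$t \left(1 + 27\right) + L{\left(15 \right)} = - 14 \left(1 + 27\right) - \frac{1}{9} = \left(-14\right) 28 - \frac{1}{9} = -392 - \frac{1}{9} = - \frac{3529}{9}$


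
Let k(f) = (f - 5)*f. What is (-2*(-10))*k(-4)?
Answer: 720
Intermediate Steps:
k(f) = f*(-5 + f) (k(f) = (-5 + f)*f = f*(-5 + f))
(-2*(-10))*k(-4) = (-2*(-10))*(-4*(-5 - 4)) = 20*(-4*(-9)) = 20*36 = 720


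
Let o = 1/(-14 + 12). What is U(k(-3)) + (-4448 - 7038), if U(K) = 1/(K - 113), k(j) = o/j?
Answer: -7776028/677 ≈ -11486.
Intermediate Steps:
o = -1/2 (o = 1/(-2) = -1/2 ≈ -0.50000)
k(j) = -1/(2*j)
U(K) = 1/(-113 + K)
U(k(-3)) + (-4448 - 7038) = 1/(-113 - 1/2/(-3)) + (-4448 - 7038) = 1/(-113 - 1/2*(-1/3)) - 11486 = 1/(-113 + 1/6) - 11486 = 1/(-677/6) - 11486 = -6/677 - 11486 = -7776028/677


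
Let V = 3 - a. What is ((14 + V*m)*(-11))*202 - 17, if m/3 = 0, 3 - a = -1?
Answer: -31125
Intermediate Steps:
a = 4 (a = 3 - 1*(-1) = 3 + 1 = 4)
m = 0 (m = 3*0 = 0)
V = -1 (V = 3 - 1*4 = 3 - 4 = -1)
((14 + V*m)*(-11))*202 - 17 = ((14 - 1*0)*(-11))*202 - 17 = ((14 + 0)*(-11))*202 - 17 = (14*(-11))*202 - 17 = -154*202 - 17 = -31108 - 17 = -31125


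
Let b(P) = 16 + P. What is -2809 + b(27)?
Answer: -2766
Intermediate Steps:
-2809 + b(27) = -2809 + (16 + 27) = -2809 + 43 = -2766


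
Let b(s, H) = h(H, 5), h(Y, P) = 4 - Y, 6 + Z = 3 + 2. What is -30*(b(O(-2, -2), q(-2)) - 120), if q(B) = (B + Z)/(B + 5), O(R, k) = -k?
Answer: 3450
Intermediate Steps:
Z = -1 (Z = -6 + (3 + 2) = -6 + 5 = -1)
q(B) = (-1 + B)/(5 + B) (q(B) = (B - 1)/(B + 5) = (-1 + B)/(5 + B))
b(s, H) = 4 - H
-30*(b(O(-2, -2), q(-2)) - 120) = -30*((4 - (-1 - 2)/(5 - 2)) - 120) = -30*((4 - (-3)/3) - 120) = -30*((4 - 1*(-1)) - 120) = -30*((4 + 1) - 120) = -30*(5 - 120) = -30*(-115) = 3450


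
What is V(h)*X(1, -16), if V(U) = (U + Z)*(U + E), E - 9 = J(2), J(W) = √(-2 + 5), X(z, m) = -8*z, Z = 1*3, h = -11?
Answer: -128 + 64*√3 ≈ -17.149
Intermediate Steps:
Z = 3
J(W) = √3
E = 9 + √3 ≈ 10.732
V(U) = (3 + U)*(9 + U + √3) (V(U) = (U + 3)*(U + (9 + √3)) = (3 + U)*(9 + U + √3))
V(h)*X(1, -16) = (27 + (-11)² + 3*√3 + 12*(-11) - 11*√3)*(-8*1) = (27 + 121 + 3*√3 - 132 - 11*√3)*(-8) = (16 - 8*√3)*(-8) = -128 + 64*√3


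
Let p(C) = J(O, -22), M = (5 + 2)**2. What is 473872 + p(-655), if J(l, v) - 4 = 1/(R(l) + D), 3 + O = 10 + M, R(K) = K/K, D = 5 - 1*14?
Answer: 3791007/8 ≈ 4.7388e+5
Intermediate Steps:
D = -9 (D = 5 - 14 = -9)
R(K) = 1
M = 49 (M = 7**2 = 49)
O = 56 (O = -3 + (10 + 49) = -3 + 59 = 56)
J(l, v) = 31/8 (J(l, v) = 4 + 1/(1 - 9) = 4 + 1/(-8) = 4 - 1/8 = 31/8)
p(C) = 31/8
473872 + p(-655) = 473872 + 31/8 = 3791007/8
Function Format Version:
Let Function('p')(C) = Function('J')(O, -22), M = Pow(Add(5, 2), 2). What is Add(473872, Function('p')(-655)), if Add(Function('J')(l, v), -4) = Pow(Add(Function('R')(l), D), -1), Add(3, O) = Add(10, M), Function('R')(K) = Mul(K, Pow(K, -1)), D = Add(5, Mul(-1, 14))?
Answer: Rational(3791007, 8) ≈ 4.7388e+5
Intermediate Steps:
D = -9 (D = Add(5, -14) = -9)
Function('R')(K) = 1
M = 49 (M = Pow(7, 2) = 49)
O = 56 (O = Add(-3, Add(10, 49)) = Add(-3, 59) = 56)
Function('J')(l, v) = Rational(31, 8) (Function('J')(l, v) = Add(4, Pow(Add(1, -9), -1)) = Add(4, Pow(-8, -1)) = Add(4, Rational(-1, 8)) = Rational(31, 8))
Function('p')(C) = Rational(31, 8)
Add(473872, Function('p')(-655)) = Add(473872, Rational(31, 8)) = Rational(3791007, 8)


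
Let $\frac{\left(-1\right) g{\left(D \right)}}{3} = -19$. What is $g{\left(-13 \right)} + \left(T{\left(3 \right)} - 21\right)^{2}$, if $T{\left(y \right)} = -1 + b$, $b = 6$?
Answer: $313$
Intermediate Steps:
$g{\left(D \right)} = 57$ ($g{\left(D \right)} = \left(-3\right) \left(-19\right) = 57$)
$T{\left(y \right)} = 5$ ($T{\left(y \right)} = -1 + 6 = 5$)
$g{\left(-13 \right)} + \left(T{\left(3 \right)} - 21\right)^{2} = 57 + \left(5 - 21\right)^{2} = 57 + \left(-16\right)^{2} = 57 + 256 = 313$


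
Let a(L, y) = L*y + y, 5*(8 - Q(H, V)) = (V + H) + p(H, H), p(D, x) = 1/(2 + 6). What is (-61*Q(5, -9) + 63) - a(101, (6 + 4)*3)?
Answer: -141291/40 ≈ -3532.3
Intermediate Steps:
p(D, x) = ⅛ (p(D, x) = 1/8 = ⅛)
Q(H, V) = 319/40 - H/5 - V/5 (Q(H, V) = 8 - ((V + H) + ⅛)/5 = 8 - ((H + V) + ⅛)/5 = 8 - (⅛ + H + V)/5 = 8 + (-1/40 - H/5 - V/5) = 319/40 - H/5 - V/5)
a(L, y) = y + L*y
(-61*Q(5, -9) + 63) - a(101, (6 + 4)*3) = (-61*(319/40 - ⅕*5 - ⅕*(-9)) + 63) - (6 + 4)*3*(1 + 101) = (-61*(319/40 - 1 + 9/5) + 63) - 10*3*102 = (-61*351/40 + 63) - 30*102 = (-21411/40 + 63) - 1*3060 = -18891/40 - 3060 = -141291/40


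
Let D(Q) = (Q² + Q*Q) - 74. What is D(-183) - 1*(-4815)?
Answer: 71719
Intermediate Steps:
D(Q) = -74 + 2*Q² (D(Q) = (Q² + Q²) - 74 = 2*Q² - 74 = -74 + 2*Q²)
D(-183) - 1*(-4815) = (-74 + 2*(-183)²) - 1*(-4815) = (-74 + 2*33489) + 4815 = (-74 + 66978) + 4815 = 66904 + 4815 = 71719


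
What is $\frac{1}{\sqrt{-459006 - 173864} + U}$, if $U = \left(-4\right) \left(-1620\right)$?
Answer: $\frac{648}{4262327} - \frac{i \sqrt{632870}}{42623270} \approx 0.00015203 - 1.8664 \cdot 10^{-5} i$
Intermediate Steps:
$U = 6480$
$\frac{1}{\sqrt{-459006 - 173864} + U} = \frac{1}{\sqrt{-459006 - 173864} + 6480} = \frac{1}{\sqrt{-632870} + 6480} = \frac{1}{i \sqrt{632870} + 6480} = \frac{1}{6480 + i \sqrt{632870}}$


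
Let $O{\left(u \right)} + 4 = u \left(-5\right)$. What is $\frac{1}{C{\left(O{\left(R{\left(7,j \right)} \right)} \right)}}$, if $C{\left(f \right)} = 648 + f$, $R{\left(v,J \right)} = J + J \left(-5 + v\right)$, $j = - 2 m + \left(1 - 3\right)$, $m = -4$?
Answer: $\frac{1}{554} \approx 0.0018051$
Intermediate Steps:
$j = 6$ ($j = \left(-2\right) \left(-4\right) + \left(1 - 3\right) = 8 + \left(1 - 3\right) = 8 - 2 = 6$)
$O{\left(u \right)} = -4 - 5 u$ ($O{\left(u \right)} = -4 + u \left(-5\right) = -4 - 5 u$)
$\frac{1}{C{\left(O{\left(R{\left(7,j \right)} \right)} \right)}} = \frac{1}{648 - \left(4 + 5 \cdot 6 \left(-4 + 7\right)\right)} = \frac{1}{648 - \left(4 + 5 \cdot 6 \cdot 3\right)} = \frac{1}{648 - 94} = \frac{1}{554}$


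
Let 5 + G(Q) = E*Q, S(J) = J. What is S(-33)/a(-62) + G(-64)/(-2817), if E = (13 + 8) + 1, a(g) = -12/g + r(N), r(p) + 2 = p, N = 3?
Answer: -314390/11581 ≈ -27.147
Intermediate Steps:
r(p) = -2 + p
a(g) = 1 - 12/g (a(g) = -12/g + (-2 + 3) = -12/g + 1 = 1 - 12/g)
E = 22 (E = 21 + 1 = 22)
G(Q) = -5 + 22*Q
S(-33)/a(-62) + G(-64)/(-2817) = -33*(-62/(-12 - 62)) + (-5 + 22*(-64))/(-2817) = -33/((-1/62*(-74))) + (-5 - 1408)*(-1/2817) = -33/37/31 - 1413*(-1/2817) = -33*31/37 + 157/313 = -1023/37 + 157/313 = -314390/11581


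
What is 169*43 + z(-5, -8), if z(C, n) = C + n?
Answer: 7254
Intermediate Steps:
169*43 + z(-5, -8) = 169*43 + (-5 - 8) = 7267 - 13 = 7254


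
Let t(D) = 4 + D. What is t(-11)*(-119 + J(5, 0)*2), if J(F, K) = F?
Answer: 763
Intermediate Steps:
t(-11)*(-119 + J(5, 0)*2) = (4 - 11)*(-119 + 5*2) = -7*(-119 + 10) = -7*(-109) = 763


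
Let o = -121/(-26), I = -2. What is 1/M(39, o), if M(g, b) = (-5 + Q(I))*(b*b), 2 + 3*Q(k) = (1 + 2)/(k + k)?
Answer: -8112/1039511 ≈ -0.0078037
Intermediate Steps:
o = 121/26 (o = -121*(-1/26) = 121/26 ≈ 4.6538)
Q(k) = -⅔ + 1/(2*k) (Q(k) = -⅔ + ((1 + 2)/(k + k))/3 = -⅔ + (3/((2*k)))/3 = -⅔ + (3*(1/(2*k)))/3 = -⅔ + (3/(2*k))/3 = -⅔ + 1/(2*k))
M(g, b) = -71*b²/12 (M(g, b) = (-5 + (⅙)*(3 - 4*(-2))/(-2))*(b*b) = (-5 + (⅙)*(-½)*(3 + 8))*b² = (-5 + (⅙)*(-½)*11)*b² = (-5 - 11/12)*b² = -71*b²/12)
1/M(39, o) = 1/(-71*(121/26)²/12) = 1/(-71/12*14641/676) = 1/(-1039511/8112) = -8112/1039511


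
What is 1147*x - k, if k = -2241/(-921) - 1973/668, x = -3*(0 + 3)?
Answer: -2116892833/205076 ≈ -10322.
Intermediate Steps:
x = -9 (x = -3*3 = -9)
k = -106715/205076 (k = -2241*(-1/921) - 1973*1/668 = 747/307 - 1973/668 = -106715/205076 ≈ -0.52037)
1147*x - k = 1147*(-9) - 1*(-106715/205076) = -10323 + 106715/205076 = -2116892833/205076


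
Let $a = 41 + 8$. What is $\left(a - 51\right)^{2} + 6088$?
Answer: $6092$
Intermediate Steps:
$a = 49$
$\left(a - 51\right)^{2} + 6088 = \left(49 - 51\right)^{2} + 6088 = \left(-2\right)^{2} + 6088 = 4 + 6088 = 6092$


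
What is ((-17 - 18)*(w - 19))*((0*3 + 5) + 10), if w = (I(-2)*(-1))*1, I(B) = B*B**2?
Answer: 5775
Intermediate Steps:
I(B) = B**3
w = 8 (w = ((-2)**3*(-1))*1 = -8*(-1)*1 = 8*1 = 8)
((-17 - 18)*(w - 19))*((0*3 + 5) + 10) = ((-17 - 18)*(8 - 19))*((0*3 + 5) + 10) = (-35*(-11))*((0 + 5) + 10) = 385*(5 + 10) = 385*15 = 5775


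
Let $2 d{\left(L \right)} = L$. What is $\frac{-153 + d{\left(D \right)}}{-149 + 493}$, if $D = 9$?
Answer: $- \frac{297}{688} \approx -0.43169$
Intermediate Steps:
$d{\left(L \right)} = \frac{L}{2}$
$\frac{-153 + d{\left(D \right)}}{-149 + 493} = \frac{-153 + \frac{1}{2} \cdot 9}{-149 + 493} = \frac{-153 + \frac{9}{2}}{344} = \left(- \frac{297}{2}\right) \frac{1}{344} = - \frac{297}{688}$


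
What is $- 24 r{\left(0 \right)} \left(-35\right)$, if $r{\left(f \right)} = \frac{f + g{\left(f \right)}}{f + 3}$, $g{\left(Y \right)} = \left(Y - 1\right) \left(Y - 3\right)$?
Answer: $840$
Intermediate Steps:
$g{\left(Y \right)} = \left(-1 + Y\right) \left(-3 + Y\right)$
$r{\left(f \right)} = \frac{3 + f^{2} - 3 f}{3 + f}$ ($r{\left(f \right)} = \frac{f + \left(3 + f^{2} - 4 f\right)}{f + 3} = \frac{3 + f^{2} - 3 f}{3 + f}$)
$- 24 r{\left(0 \right)} \left(-35\right) = - 24 \frac{3 + 0^{2} - 0}{3 + 0} \left(-35\right) = - 24 \frac{3 + 0 + 0}{3} \left(-35\right) = - 24 \cdot \frac{1}{3} \cdot 3 \left(-35\right) = - 24 \cdot 1 \left(-35\right) = \left(-24\right) \left(-35\right) = 840$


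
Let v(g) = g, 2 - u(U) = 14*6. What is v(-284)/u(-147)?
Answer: 142/41 ≈ 3.4634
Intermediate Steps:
u(U) = -82 (u(U) = 2 - 14*6 = 2 - 1*84 = 2 - 84 = -82)
v(-284)/u(-147) = -284/(-82) = -284*(-1/82) = 142/41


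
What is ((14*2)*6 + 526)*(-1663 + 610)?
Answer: -730782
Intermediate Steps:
((14*2)*6 + 526)*(-1663 + 610) = (28*6 + 526)*(-1053) = (168 + 526)*(-1053) = 694*(-1053) = -730782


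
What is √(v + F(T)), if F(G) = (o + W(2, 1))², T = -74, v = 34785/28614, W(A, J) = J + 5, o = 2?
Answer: √5932893526/9538 ≈ 8.0756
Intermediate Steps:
W(A, J) = 5 + J
v = 11595/9538 (v = 34785*(1/28614) = 11595/9538 ≈ 1.2157)
F(G) = 64 (F(G) = (2 + (5 + 1))² = (2 + 6)² = 8² = 64)
√(v + F(T)) = √(11595/9538 + 64) = √(622027/9538) = √5932893526/9538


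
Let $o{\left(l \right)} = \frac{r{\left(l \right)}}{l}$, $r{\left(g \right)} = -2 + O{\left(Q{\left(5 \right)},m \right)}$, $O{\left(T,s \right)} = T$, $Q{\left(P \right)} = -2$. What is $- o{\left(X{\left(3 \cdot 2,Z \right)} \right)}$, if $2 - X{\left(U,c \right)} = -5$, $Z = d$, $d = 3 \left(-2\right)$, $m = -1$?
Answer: $\frac{4}{7} \approx 0.57143$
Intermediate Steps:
$d = -6$
$Z = -6$
$r{\left(g \right)} = -4$ ($r{\left(g \right)} = -2 - 2 = -4$)
$X{\left(U,c \right)} = 7$ ($X{\left(U,c \right)} = 2 - -5 = 2 + 5 = 7$)
$o{\left(l \right)} = - \frac{4}{l}$
$- o{\left(X{\left(3 \cdot 2,Z \right)} \right)} = - \frac{-4}{7} = \left(-1\right) \left(- \frac{4}{7}\right) = \frac{4}{7}$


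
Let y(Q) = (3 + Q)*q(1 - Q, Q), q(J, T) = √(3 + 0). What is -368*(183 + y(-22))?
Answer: -67344 + 6992*√3 ≈ -55234.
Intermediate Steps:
q(J, T) = √3
y(Q) = √3*(3 + Q) (y(Q) = (3 + Q)*√3 = √3*(3 + Q))
-368*(183 + y(-22)) = -368*(183 + √3*(3 - 22)) = -368*(183 + √3*(-19)) = -368*(183 - 19*√3) = -67344 + 6992*√3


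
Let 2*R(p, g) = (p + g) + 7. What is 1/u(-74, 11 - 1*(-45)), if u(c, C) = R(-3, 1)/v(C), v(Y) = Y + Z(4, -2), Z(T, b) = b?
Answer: 108/5 ≈ 21.600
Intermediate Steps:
v(Y) = -2 + Y (v(Y) = Y - 2 = -2 + Y)
R(p, g) = 7/2 + g/2 + p/2 (R(p, g) = ((p + g) + 7)/2 = ((g + p) + 7)/2 = (7 + g + p)/2 = 7/2 + g/2 + p/2)
u(c, C) = 5/(2*(-2 + C)) (u(c, C) = (7/2 + (1/2)*1 + (1/2)*(-3))/(-2 + C) = (7/2 + 1/2 - 3/2)/(-2 + C) = 5/(2*(-2 + C)))
1/u(-74, 11 - 1*(-45)) = 1/(5/(2*(-2 + (11 - 1*(-45))))) = 1/(5/(2*(-2 + (11 + 45)))) = 1/(5/(2*(-2 + 56))) = 1/((5/2)/54) = 1/((5/2)*(1/54)) = 1/(5/108) = 108/5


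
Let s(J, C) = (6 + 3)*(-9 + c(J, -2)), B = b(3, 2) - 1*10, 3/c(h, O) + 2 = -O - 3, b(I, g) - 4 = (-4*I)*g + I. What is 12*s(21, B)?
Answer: -1080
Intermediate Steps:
b(I, g) = 4 + I - 4*I*g (b(I, g) = 4 + ((-4*I)*g + I) = 4 + (-4*I*g + I) = 4 + (I - 4*I*g) = 4 + I - 4*I*g)
c(h, O) = 3/(-5 - O) (c(h, O) = 3/(-2 + (-O - 3)) = 3/(-2 + (-3 - O)) = 3/(-5 - O))
B = -27 (B = (4 + 3 - 4*3*2) - 1*10 = (4 + 3 - 24) - 10 = -17 - 10 = -27)
s(J, C) = -90 (s(J, C) = (6 + 3)*(-9 - 3/(5 - 2)) = 9*(-9 - 3/3) = 9*(-9 - 3*⅓) = 9*(-9 - 1) = 9*(-10) = -90)
12*s(21, B) = 12*(-90) = -1080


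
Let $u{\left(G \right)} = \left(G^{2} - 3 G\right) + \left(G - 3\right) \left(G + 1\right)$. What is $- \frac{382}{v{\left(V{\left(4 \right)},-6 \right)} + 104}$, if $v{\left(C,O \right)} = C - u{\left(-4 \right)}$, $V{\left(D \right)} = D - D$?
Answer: $- \frac{382}{55} \approx -6.9455$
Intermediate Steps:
$V{\left(D \right)} = 0$
$u{\left(G \right)} = G^{2} - 3 G + \left(1 + G\right) \left(-3 + G\right)$ ($u{\left(G \right)} = \left(G^{2} - 3 G\right) + \left(-3 + G\right) \left(1 + G\right) = \left(G^{2} - 3 G\right) + \left(1 + G\right) \left(-3 + G\right) = G^{2} - 3 G + \left(1 + G\right) \left(-3 + G\right)$)
$v{\left(C,O \right)} = -49 + C$ ($v{\left(C,O \right)} = C - \left(-3 - -20 + 2 \left(-4\right)^{2}\right) = C - \left(-3 + 20 + 2 \cdot 16\right) = C - \left(-3 + 20 + 32\right) = C - 49 = -49 + C$)
$- \frac{382}{v{\left(V{\left(4 \right)},-6 \right)} + 104} = - \frac{382}{\left(-49 + 0\right) + 104} = - \frac{382}{-49 + 104} = - \frac{382}{55}$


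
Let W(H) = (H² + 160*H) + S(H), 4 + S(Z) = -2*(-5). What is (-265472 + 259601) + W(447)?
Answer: 265464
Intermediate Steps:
S(Z) = 6 (S(Z) = -4 - 2*(-5) = -4 + 10 = 6)
W(H) = 6 + H² + 160*H (W(H) = (H² + 160*H) + 6 = 6 + H² + 160*H)
(-265472 + 259601) + W(447) = (-265472 + 259601) + (6 + 447² + 160*447) = -5871 + (6 + 199809 + 71520) = -5871 + 271335 = 265464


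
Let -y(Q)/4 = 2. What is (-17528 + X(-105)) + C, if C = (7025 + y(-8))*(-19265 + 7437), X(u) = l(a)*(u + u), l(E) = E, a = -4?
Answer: -83013764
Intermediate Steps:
y(Q) = -8 (y(Q) = -4*2 = -8)
X(u) = -8*u (X(u) = -4*(u + u) = -8*u)
C = -82997076 (C = (7025 - 8)*(-19265 + 7437) = 7017*(-11828) = -82997076)
(-17528 + X(-105)) + C = (-17528 - 8*(-105)) - 82997076 = (-17528 + 840) - 82997076 = -16688 - 82997076 = -83013764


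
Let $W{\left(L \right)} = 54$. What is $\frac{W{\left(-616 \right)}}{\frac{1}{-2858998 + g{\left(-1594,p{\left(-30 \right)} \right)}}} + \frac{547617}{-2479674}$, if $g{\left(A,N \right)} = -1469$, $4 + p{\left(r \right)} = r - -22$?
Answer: $- \frac{127674461842183}{826558} \approx -1.5447 \cdot 10^{8}$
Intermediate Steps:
$p{\left(r \right)} = 18 + r$ ($p{\left(r \right)} = -4 + \left(r - -22\right) = -4 + \left(r + 22\right) = -4 + \left(22 + r\right) = 18 + r$)
$\frac{W{\left(-616 \right)}}{\frac{1}{-2858998 + g{\left(-1594,p{\left(-30 \right)} \right)}}} + \frac{547617}{-2479674} = \frac{54}{\frac{1}{-2858998 - 1469}} + \frac{547617}{-2479674} = \frac{54}{\frac{1}{-2860467}} + 547617 \left(- \frac{1}{2479674}\right) = \frac{54}{- \frac{1}{2860467}} - \frac{182539}{826558} = 54 \left(-2860467\right) - \frac{182539}{826558} = -154465218 - \frac{182539}{826558} = - \frac{127674461842183}{826558}$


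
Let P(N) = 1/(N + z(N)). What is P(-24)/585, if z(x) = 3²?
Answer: -1/8775 ≈ -0.00011396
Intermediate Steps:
z(x) = 9
P(N) = 1/(9 + N) (P(N) = 1/(N + 9) = 1/(9 + N))
P(-24)/585 = 1/((9 - 24)*585) = (1/585)/(-15) = -1/15*1/585 = -1/8775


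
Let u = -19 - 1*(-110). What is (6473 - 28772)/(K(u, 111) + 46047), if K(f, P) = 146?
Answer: -22299/46193 ≈ -0.48274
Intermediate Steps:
u = 91 (u = -19 + 110 = 91)
(6473 - 28772)/(K(u, 111) + 46047) = (6473 - 28772)/(146 + 46047) = -22299/46193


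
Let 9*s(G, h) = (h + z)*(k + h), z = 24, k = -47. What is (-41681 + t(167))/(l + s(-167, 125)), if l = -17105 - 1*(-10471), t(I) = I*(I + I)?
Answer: -42291/16028 ≈ -2.6386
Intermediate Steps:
t(I) = 2*I² (t(I) = I*(2*I) = 2*I²)
l = -6634 (l = -17105 + 10471 = -6634)
s(G, h) = (-47 + h)*(24 + h)/9 (s(G, h) = ((h + 24)*(-47 + h))/9 = ((24 + h)*(-47 + h))/9 = ((-47 + h)*(24 + h))/9 = (-47 + h)*(24 + h)/9)
(-41681 + t(167))/(l + s(-167, 125)) = (-41681 + 2*167²)/(-6634 + (-376/3 - 23/9*125 + (⅑)*125²)) = (-41681 + 2*27889)/(-6634 + (-376/3 - 2875/9 + (⅑)*15625)) = (-41681 + 55778)/(-6634 + (-376/3 - 2875/9 + 15625/9)) = 14097/(-6634 + 3874/3) = 14097/(-16028/3) = 14097*(-3/16028) = -42291/16028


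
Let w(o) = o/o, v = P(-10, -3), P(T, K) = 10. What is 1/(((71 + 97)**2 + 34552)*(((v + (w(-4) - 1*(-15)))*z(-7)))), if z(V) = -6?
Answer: -1/9793056 ≈ -1.0211e-7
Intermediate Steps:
v = 10
w(o) = 1
1/(((71 + 97)**2 + 34552)*(((v + (w(-4) - 1*(-15)))*z(-7)))) = 1/(((71 + 97)**2 + 34552)*(((10 + (1 - 1*(-15)))*(-6)))) = 1/((168**2 + 34552)*(((10 + (1 + 15))*(-6)))) = 1/((28224 + 34552)*(((10 + 16)*(-6)))) = 1/(62776*((26*(-6)))) = (1/62776)/(-156) = (1/62776)*(-1/156) = -1/9793056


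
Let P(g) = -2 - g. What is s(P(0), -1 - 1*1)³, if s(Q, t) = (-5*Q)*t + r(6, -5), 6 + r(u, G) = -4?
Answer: -27000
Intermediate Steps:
r(u, G) = -10 (r(u, G) = -6 - 4 = -10)
s(Q, t) = -10 - 5*Q*t (s(Q, t) = (-5*Q)*t - 10 = -5*Q*t - 10 = -10 - 5*Q*t)
s(P(0), -1 - 1*1)³ = (-10 - 5*(-2 - 1*0)*(-1 - 1*1))³ = (-10 - 5*(-2 + 0)*(-1 - 1))³ = (-10 - 5*(-2)*(-2))³ = (-10 - 20)³ = (-30)³ = -27000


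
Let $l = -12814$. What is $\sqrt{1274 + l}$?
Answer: $2 i \sqrt{2885} \approx 107.42 i$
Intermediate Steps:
$\sqrt{1274 + l} = \sqrt{1274 - 12814} = \sqrt{-11540} = 2 i \sqrt{2885}$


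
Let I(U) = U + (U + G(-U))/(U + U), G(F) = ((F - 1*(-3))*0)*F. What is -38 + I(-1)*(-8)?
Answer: -34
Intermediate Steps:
G(F) = 0 (G(F) = ((F + 3)*0)*F = ((3 + F)*0)*F = 0*F = 0)
I(U) = 1/2 + U (I(U) = U + (U + 0)/(U + U) = U + U/((2*U)) = U + U*(1/(2*U)) = U + 1/2 = 1/2 + U)
-38 + I(-1)*(-8) = -38 + (1/2 - 1)*(-8) = -38 - 1/2*(-8) = -38 + 4 = -34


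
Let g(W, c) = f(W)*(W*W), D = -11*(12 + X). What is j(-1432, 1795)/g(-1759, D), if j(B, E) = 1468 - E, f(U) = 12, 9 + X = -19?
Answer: -109/12376324 ≈ -8.8071e-6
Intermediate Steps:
X = -28 (X = -9 - 19 = -28)
D = 176 (D = -11*(12 - 28) = -11*(-16) = 176)
g(W, c) = 12*W**2 (g(W, c) = 12*(W*W) = 12*W**2)
j(-1432, 1795)/g(-1759, D) = (1468 - 1*1795)/((12*(-1759)**2)) = (1468 - 1795)/((12*3094081)) = -327/37128972 = -327*1/37128972 = -109/12376324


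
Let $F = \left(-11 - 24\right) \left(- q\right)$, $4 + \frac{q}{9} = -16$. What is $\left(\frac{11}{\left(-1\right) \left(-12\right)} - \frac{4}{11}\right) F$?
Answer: $- \frac{38325}{11} \approx -3484.1$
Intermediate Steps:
$q = -180$ ($q = -36 + 9 \left(-16\right) = -36 - 144 = -180$)
$F = -6300$ ($F = \left(-11 - 24\right) \left(\left(-1\right) \left(-180\right)\right) = \left(-35\right) 180 = -6300$)
$\left(\frac{11}{\left(-1\right) \left(-12\right)} - \frac{4}{11}\right) F = \left(\frac{11}{\left(-1\right) \left(-12\right)} - \frac{4}{11}\right) \left(-6300\right) = \left(\frac{11}{12} - \frac{4}{11}\right) \left(-6300\right) = \frac{73}{132} \left(-6300\right) = - \frac{38325}{11}$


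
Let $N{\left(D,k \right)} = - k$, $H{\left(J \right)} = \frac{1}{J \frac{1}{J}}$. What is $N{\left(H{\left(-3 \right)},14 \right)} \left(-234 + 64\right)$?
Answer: $2380$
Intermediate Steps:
$H{\left(J \right)} = 1$ ($H{\left(J \right)} = 1^{-1} = 1$)
$N{\left(H{\left(-3 \right)},14 \right)} \left(-234 + 64\right) = \left(-1\right) 14 \left(-234 + 64\right) = \left(-14\right) \left(-170\right) = 2380$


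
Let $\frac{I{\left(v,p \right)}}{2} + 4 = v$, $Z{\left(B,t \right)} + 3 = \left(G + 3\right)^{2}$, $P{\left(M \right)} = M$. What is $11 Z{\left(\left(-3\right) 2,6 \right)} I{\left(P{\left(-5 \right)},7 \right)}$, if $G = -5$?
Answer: $-198$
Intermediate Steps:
$Z{\left(B,t \right)} = 1$ ($Z{\left(B,t \right)} = -3 + \left(-5 + 3\right)^{2} = -3 + \left(-2\right)^{2} = -3 + 4 = 1$)
$I{\left(v,p \right)} = -8 + 2 v$
$11 Z{\left(\left(-3\right) 2,6 \right)} I{\left(P{\left(-5 \right)},7 \right)} = 11 \cdot 1 \left(-8 + 2 \left(-5\right)\right) = 11 \left(-8 - 10\right) = 11 \left(-18\right) = -198$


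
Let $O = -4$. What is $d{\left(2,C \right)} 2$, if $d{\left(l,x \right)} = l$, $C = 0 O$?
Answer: $4$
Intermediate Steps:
$C = 0$ ($C = 0 \left(-4\right) = 0$)
$d{\left(2,C \right)} 2 = 2 \cdot 2 = 4$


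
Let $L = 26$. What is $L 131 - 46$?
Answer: $3360$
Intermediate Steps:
$L 131 - 46 = 26 \cdot 131 - 46 = 3406 - 46 = 3360$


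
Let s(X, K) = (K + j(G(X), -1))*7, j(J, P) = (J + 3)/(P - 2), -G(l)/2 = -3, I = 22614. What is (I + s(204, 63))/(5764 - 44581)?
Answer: -7678/12939 ≈ -0.59340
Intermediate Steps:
G(l) = 6 (G(l) = -2*(-3) = 6)
j(J, P) = (3 + J)/(-2 + P)
s(X, K) = -21 + 7*K (s(X, K) = (K + (3 + 6)/(-2 - 1))*7 = (K + 9/(-3))*7 = (K - ⅓*9)*7 = (K - 3)*7 = (-3 + K)*7 = -21 + 7*K)
(I + s(204, 63))/(5764 - 44581) = (22614 + (-21 + 7*63))/(5764 - 44581) = (22614 + (-21 + 441))/(-38817) = (22614 + 420)*(-1/38817) = 23034*(-1/38817) = -7678/12939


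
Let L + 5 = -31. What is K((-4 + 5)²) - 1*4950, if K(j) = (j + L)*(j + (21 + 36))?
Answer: -6980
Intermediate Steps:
L = -36 (L = -5 - 31 = -36)
K(j) = (-36 + j)*(57 + j) (K(j) = (j - 36)*(j + (21 + 36)) = (-36 + j)*(j + 57) = (-36 + j)*(57 + j))
K((-4 + 5)²) - 1*4950 = (-2052 + ((-4 + 5)²)² + 21*(-4 + 5)²) - 1*4950 = (-2052 + (1²)² + 21*1²) - 4950 = (-2052 + 1² + 21*1) - 4950 = (-2052 + 1 + 21) - 4950 = -2030 - 4950 = -6980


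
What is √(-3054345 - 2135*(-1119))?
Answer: 24*I*√1155 ≈ 815.65*I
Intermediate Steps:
√(-3054345 - 2135*(-1119)) = √(-3054345 + 2389065) = √(-665280) = 24*I*√1155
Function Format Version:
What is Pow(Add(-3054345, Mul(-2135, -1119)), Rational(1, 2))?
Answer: Mul(24, I, Pow(1155, Rational(1, 2))) ≈ Mul(815.65, I)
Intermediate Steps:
Pow(Add(-3054345, Mul(-2135, -1119)), Rational(1, 2)) = Pow(Add(-3054345, 2389065), Rational(1, 2)) = Pow(-665280, Rational(1, 2)) = Mul(24, I, Pow(1155, Rational(1, 2)))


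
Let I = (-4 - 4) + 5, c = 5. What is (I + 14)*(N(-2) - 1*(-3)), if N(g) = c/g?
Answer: 11/2 ≈ 5.5000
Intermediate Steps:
N(g) = 5/g
I = -3 (I = -8 + 5 = -3)
(I + 14)*(N(-2) - 1*(-3)) = (-3 + 14)*(5/(-2) - 1*(-3)) = 11*(5*(-½) + 3) = 11*(-5/2 + 3) = 11*(½) = 11/2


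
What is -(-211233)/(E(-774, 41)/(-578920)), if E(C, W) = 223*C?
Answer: 20381168060/28767 ≈ 7.0849e+5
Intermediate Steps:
-(-211233)/(E(-774, 41)/(-578920)) = -(-211233)/((223*(-774))/(-578920)) = -(-211233)/((-172602*(-1/578920))) = -(-211233)/86301/289460 = -(-211233)*289460/86301 = -1*(-20381168060/28767) = 20381168060/28767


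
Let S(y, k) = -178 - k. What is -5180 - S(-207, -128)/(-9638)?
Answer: -24962445/4819 ≈ -5180.0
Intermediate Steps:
-5180 - S(-207, -128)/(-9638) = -5180 - (-178 - 1*(-128))/(-9638) = -5180 - (-178 + 128)*(-1)/9638 = -5180 - (-50)*(-1)/9638 = -5180 - 1*25/4819 = -5180 - 25/4819 = -24962445/4819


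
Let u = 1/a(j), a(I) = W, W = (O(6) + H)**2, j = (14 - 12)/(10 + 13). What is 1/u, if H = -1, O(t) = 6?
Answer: 25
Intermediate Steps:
j = 2/23 ≈ 0.086957
W = 25 (W = (6 - 1)**2 = 5**2 = 25)
a(I) = 25
u = 1/25 ≈ 0.040000
1/u = 1/(1/25) = 25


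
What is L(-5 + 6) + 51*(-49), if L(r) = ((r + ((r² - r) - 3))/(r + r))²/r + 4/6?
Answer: -7492/3 ≈ -2497.3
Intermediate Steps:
L(r) = ⅔ + (-3 + r²)²/(4*r³) (L(r) = ((r + (-3 + r² - r))/((2*r)))²/r + 4*(⅙) = ((-3 + r²)*(1/(2*r)))²/r + ⅔ = ((-3 + r²)/(2*r))²/r + ⅔ = ((-3 + r²)²/(4*r²))/r + ⅔ = (-3 + r²)²/(4*r³) + ⅔ = ⅔ + (-3 + r²)²/(4*r³))
L(-5 + 6) + 51*(-49) = (⅔ + (-3 + (-5 + 6)²)²/(4*(-5 + 6)³)) + 51*(-49) = (⅔ + (¼)*(-3 + 1²)²/1³) - 2499 = (⅔ + (¼)*1*(-3 + 1)²) - 2499 = (⅔ + (¼)*1*(-2)²) - 2499 = (⅔ + (¼)*1*4) - 2499 = (⅔ + 1) - 2499 = 5/3 - 2499 = -7492/3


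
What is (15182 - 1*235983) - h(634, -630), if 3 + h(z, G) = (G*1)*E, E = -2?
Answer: -222058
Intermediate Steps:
h(z, G) = -3 - 2*G (h(z, G) = -3 + (G*1)*(-2) = -3 + G*(-2) = -3 - 2*G)
(15182 - 1*235983) - h(634, -630) = (15182 - 1*235983) - (-3 - 2*(-630)) = (15182 - 235983) - (-3 + 1260) = -220801 - 1*1257 = -220801 - 1257 = -222058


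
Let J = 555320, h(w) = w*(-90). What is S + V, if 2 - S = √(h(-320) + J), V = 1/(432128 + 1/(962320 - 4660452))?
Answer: 3196136467922/1598066384895 - 2*√146030 ≈ -762.28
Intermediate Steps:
h(w) = -90*w
V = 3698132/1598066384895 (V = 1/(432128 + 1/(-3698132)) = 1/(432128 - 1/3698132) = 1/(1598066384895/3698132) = 3698132/1598066384895 ≈ 2.3141e-6)
S = 2 - 2*√146030 (S = 2 - √(-90*(-320) + 555320) = 2 - √(28800 + 555320) = 2 - √584120 = 2 - 2*√146030 ≈ -762.28)
S + V = (2 - 2*√146030) + 3698132/1598066384895 = 3196136467922/1598066384895 - 2*√146030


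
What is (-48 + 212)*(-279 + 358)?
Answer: 12956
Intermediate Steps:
(-48 + 212)*(-279 + 358) = 164*79 = 12956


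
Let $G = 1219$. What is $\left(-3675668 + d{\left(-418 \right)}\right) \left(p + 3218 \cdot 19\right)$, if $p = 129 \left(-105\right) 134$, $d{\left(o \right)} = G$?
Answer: $6444572007712$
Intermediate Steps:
$d{\left(o \right)} = 1219$
$p = -1815030$ ($p = \left(-13545\right) 134 = -1815030$)
$\left(-3675668 + d{\left(-418 \right)}\right) \left(p + 3218 \cdot 19\right) = \left(-3675668 + 1219\right) \left(-1815030 + 3218 \cdot 19\right) = - 3674449 \left(-1815030 + 61142\right) = \left(-3674449\right) \left(-1753888\right) = 6444572007712$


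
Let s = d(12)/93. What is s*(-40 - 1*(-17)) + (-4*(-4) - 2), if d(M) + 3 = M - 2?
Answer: 1141/93 ≈ 12.269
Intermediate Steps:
d(M) = -5 + M (d(M) = -3 + (M - 2) = -3 + (-2 + M) = -5 + M)
s = 7/93 (s = (-5 + 12)/93 = 7*(1/93) = 7/93 ≈ 0.075269)
s*(-40 - 1*(-17)) + (-4*(-4) - 2) = 7*(-40 - 1*(-17))/93 + (-4*(-4) - 2) = 7*(-40 + 17)/93 + (16 - 2) = (7/93)*(-23) + 14 = -161/93 + 14 = 1141/93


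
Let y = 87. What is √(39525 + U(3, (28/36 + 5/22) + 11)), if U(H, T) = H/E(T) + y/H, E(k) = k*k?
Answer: √223485320078/2377 ≈ 198.88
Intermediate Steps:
E(k) = k²
U(H, T) = 87/H + H/T² (U(H, T) = H/(T²) + 87/H = H/T² + 87/H = 87/H + H/T²)
√(39525 + U(3, (28/36 + 5/22) + 11)) = √(39525 + (87/3 + 3/((28/36 + 5/22) + 11)²)) = √(39525 + (87*(⅓) + 3/((28*(1/36) + 5*(1/22)) + 11)²)) = √(39525 + (29 + 3/((7/9 + 5/22) + 11)²)) = √(39525 + (29 + 3/(199/198 + 11)²)) = √(39525 + (29 + 3/(2377/198)²)) = √(39525 + (29 + 3*(39204/5650129))) = √(39525 + (29 + 117612/5650129)) = √(39525 + 163971353/5650129) = √(223485320078/5650129) = √223485320078/2377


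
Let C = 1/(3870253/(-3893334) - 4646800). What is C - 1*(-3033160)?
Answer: 54874560646031288146/18091548301453 ≈ 3.0332e+6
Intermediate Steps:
C = -3893334/18091548301453 (C = 1/(3870253*(-1/3893334) - 4646800) = 1/(-3870253/3893334 - 4646800) = 1/(-18091548301453/3893334) = -3893334/18091548301453 ≈ -2.1520e-7)
C - 1*(-3033160) = -3893334/18091548301453 - 1*(-3033160) = -3893334/18091548301453 + 3033160 = 54874560646031288146/18091548301453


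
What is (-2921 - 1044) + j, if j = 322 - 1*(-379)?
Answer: -3264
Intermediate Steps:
j = 701 (j = 322 + 379 = 701)
(-2921 - 1044) + j = (-2921 - 1044) + 701 = -3965 + 701 = -3264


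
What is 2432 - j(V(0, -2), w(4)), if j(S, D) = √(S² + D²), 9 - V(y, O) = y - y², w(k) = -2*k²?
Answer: 2432 - √1105 ≈ 2398.8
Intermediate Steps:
V(y, O) = 9 + y² - y (V(y, O) = 9 - (y - y²) = 9 + (y² - y) = 9 + y² - y)
j(S, D) = √(D² + S²)
2432 - j(V(0, -2), w(4)) = 2432 - √((-2*4²)² + (9 + 0² - 1*0)²) = 2432 - √((-2*16)² + (9 + 0 + 0)²) = 2432 - √((-32)² + 9²) = 2432 - √(1024 + 81) = 2432 - √1105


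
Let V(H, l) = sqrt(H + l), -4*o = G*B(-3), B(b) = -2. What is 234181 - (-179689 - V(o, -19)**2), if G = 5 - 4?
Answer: 827703/2 ≈ 4.1385e+5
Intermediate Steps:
G = 1
o = 1/2 (o = -(-2)/4 = -1/4*(-2) = 1/2 ≈ 0.50000)
234181 - (-179689 - V(o, -19)**2) = 234181 - (-179689 - (sqrt(1/2 - 19))**2) = 234181 - (-179689 - (sqrt(-37/2))**2) = 234181 - (-179689 - (I*sqrt(74)/2)**2) = 234181 - (-179689 - 1*(-37/2)) = 234181 - (-179689 + 37/2) = 234181 - 1*(-359341/2) = 234181 + 359341/2 = 827703/2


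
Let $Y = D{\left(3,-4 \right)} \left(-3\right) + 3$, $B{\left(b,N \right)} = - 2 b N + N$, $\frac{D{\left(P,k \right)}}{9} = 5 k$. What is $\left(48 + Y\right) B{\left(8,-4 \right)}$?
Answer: $35460$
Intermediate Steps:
$D{\left(P,k \right)} = 45 k$ ($D{\left(P,k \right)} = 9 \cdot 5 k = 45 k$)
$B{\left(b,N \right)} = N - 2 N b$ ($B{\left(b,N \right)} = - 2 N b + N = N - 2 N b$)
$Y = 543$ ($Y = 45 \left(-4\right) \left(-3\right) + 3 = \left(-180\right) \left(-3\right) + 3 = 540 + 3 = 543$)
$\left(48 + Y\right) B{\left(8,-4 \right)} = \left(48 + 543\right) \left(- 4 \left(1 - 16\right)\right) = 591 \left(- 4 \left(1 - 16\right)\right) = 591 \left(\left(-4\right) \left(-15\right)\right) = 591 \cdot 60 = 35460$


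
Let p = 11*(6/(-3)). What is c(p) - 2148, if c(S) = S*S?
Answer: -1664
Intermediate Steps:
p = -22 (p = 11*(6*(-1/3)) = 11*(-2) = -22)
c(S) = S**2
c(p) - 2148 = (-22)**2 - 2148 = 484 - 2148 = -1664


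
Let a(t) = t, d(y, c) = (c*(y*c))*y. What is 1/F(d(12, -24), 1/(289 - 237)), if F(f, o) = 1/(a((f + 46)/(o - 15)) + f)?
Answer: 60297896/779 ≈ 77404.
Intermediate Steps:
d(y, c) = c**2*y**2 (d(y, c) = (c*(c*y))*y = (y*c**2)*y = c**2*y**2)
F(f, o) = 1/(f + (46 + f)/(-15 + o)) (F(f, o) = 1/((f + 46)/(o - 15) + f) = 1/((46 + f)/(-15 + o) + f) = 1/(f + (46 + f)/(-15 + o)))
1/F(d(12, -24), 1/(289 - 237)) = 1/((-15 + 1/(289 - 237))/(46 + (-24)**2*12**2 + ((-24)**2*12**2)*(-15 + 1/(289 - 237)))) = 1/((-15 + 1/52)/(46 + 576*144 + (576*144)*(-15 + 1/52))) = 1/((-15 + 1/52)/(46 + 82944 + 82944*(-15 + 1/52))) = 1/(-779/52/(46 + 82944 + 82944*(-779/52))) = 1/(-779/52/(46 + 82944 - 16153344/13)) = 1/(-779/52/(-15074474/13)) = 1/(-13/15074474*(-779/52)) = 1/(779/60297896) = 60297896/779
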